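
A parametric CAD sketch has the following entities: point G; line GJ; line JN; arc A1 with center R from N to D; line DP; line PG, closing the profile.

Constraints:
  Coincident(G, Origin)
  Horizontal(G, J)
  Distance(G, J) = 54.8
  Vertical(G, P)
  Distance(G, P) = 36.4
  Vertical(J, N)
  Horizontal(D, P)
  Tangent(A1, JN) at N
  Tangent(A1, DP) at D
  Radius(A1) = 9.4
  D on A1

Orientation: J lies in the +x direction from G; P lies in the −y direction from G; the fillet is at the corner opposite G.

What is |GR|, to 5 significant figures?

52.822

G is at the origin; GJ is horizontal with |GJ| = 54.8 and J on the +x side, so J = (54.800, 0.0000). G and P share the same x with |GP| = 36.4 and P on the −y side, so P = (0.0000, -36.400). The virtual corner opposite G is at (54.800, -36.400). A1 meets JN tangentially, so RN is at right angles to JN and A1 meets DP tangentially, so RD is at right angles to DP, with radius 9.4, so the center R sits 9.4 in from both sides at R = (45.400, -27.000). Then |GR| = |R − G| = 52.822.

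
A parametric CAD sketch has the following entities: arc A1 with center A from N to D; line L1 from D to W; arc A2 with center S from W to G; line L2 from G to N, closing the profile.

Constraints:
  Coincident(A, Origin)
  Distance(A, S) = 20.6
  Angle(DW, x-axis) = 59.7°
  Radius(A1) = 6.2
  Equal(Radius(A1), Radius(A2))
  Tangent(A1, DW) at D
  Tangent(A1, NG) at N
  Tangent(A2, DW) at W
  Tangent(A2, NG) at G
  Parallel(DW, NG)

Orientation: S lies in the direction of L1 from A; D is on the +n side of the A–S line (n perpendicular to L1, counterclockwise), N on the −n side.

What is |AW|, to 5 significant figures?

21.513

The slot axis is L1's direction at 59.7°, so u = (cos 59.7°, sin 59.7°) = (0.50453, 0.86340) and n = (−sin 59.7°, cos 59.7°) = (-0.86340, 0.50453). A is at the origin and S lies 20.6 along u from A, so S = 20.6·u = (10.393, 17.786). Tangency of A1 to both parallel lines with radius 6.2 puts D and N at A ± 6.2·n: D = (-5.3531, 3.1281), N = (5.3531, -3.1281). Equal radii place W and G the same way about S: W = S + 6.2·n = (5.0402, 20.914), G = S − 6.2·n = (15.746, 14.658). Then |AW| = |W − A| = 21.513.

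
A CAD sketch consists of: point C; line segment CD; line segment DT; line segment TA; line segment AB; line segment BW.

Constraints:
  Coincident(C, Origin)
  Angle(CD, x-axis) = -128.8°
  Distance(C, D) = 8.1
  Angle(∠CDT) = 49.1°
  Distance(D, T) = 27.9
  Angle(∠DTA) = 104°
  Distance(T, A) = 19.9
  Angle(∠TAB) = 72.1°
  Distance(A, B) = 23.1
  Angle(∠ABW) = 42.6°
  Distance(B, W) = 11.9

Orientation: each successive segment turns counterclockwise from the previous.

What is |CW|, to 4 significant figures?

14.28

∠TAB = 72.1° gives AB at -174.0° from the x-axis; with |AB| = 23.1, B = (3.936, 11.77). ∠ABW = 42.6° gives BW at -36.60° from the x-axis; with |BW| = 11.9, W = (13.49, 4.672). Then |CW| = |W − C| = 14.28.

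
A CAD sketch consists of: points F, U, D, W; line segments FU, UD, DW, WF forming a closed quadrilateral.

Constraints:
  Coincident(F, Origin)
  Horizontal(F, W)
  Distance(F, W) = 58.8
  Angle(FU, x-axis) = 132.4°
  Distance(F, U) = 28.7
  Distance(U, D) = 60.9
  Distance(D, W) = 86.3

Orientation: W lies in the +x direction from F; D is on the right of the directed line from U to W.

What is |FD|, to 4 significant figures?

43.51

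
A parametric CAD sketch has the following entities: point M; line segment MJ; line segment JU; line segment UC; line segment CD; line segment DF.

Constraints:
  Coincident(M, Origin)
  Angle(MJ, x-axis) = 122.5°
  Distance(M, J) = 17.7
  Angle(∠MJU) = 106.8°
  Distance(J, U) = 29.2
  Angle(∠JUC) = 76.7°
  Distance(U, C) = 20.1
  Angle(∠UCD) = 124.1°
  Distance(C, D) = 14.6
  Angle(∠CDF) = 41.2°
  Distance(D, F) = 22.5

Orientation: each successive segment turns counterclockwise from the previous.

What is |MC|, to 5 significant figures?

29.807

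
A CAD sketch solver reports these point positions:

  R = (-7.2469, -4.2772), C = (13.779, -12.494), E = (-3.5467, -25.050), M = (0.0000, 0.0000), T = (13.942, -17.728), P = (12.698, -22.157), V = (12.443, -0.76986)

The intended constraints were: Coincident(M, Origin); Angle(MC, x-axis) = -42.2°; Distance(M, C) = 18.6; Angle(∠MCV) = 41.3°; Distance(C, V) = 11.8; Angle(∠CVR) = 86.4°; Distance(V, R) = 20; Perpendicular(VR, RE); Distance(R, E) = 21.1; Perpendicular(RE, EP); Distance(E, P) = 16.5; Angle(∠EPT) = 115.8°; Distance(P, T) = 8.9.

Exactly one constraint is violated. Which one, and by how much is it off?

Distance(P, T) = 8.9 — off by 4.30.

M = (0.00, 0.00) ✓; MC at -42.20° ✓; |MC| = 18.60 ✓; ∠MCV = 41.30° ✓; |CV| = 11.80 ✓; ∠CVR = 86.40° ✓; |VR| = 20.00 ✓; ∠(VR, RE) = 90.00° ✓; |RE| = 21.10 ✓; ∠(RE, EP) = 90.00° ✓; |EP| = 16.50 ✓; ∠EPT = 115.8° ✓; |PT| = 4.600 ✗.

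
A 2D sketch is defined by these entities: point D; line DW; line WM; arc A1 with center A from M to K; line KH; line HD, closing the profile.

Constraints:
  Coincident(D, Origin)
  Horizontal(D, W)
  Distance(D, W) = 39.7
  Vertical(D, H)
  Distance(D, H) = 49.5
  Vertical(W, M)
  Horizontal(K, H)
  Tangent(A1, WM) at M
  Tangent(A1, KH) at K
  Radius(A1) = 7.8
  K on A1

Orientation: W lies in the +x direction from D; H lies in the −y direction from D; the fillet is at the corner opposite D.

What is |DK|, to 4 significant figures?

58.89

D is at the origin; DW is horizontal with |DW| = 39.7 and W on the +x side, so W = (39.70, 0.000). D and H share the same x with |DH| = 49.5 and H on the −y side, so H = (0.000, -49.50). The virtual corner opposite D is at (39.70, -49.50). Tangency of A1 to WM means the radius AM is perpendicular to WM and the tangent condition forces AK to be normal to KH, with radius 7.8, so the center A sits 7.8 in from both sides at A = (31.90, -41.70). That places the tangent points at M = (39.70, -41.70) on WM and K = (31.90, -49.50) on KH. Then |DK| = |K − D| = 58.89.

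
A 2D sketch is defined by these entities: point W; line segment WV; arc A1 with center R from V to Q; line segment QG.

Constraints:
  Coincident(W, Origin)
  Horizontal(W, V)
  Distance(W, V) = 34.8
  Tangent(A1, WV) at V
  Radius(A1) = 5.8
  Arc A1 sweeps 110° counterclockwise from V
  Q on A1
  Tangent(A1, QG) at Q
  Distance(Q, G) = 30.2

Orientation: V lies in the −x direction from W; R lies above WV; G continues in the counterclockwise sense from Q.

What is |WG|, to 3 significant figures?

53.7

W is at the origin; W and V share the same y with |WV| = 34.8 and V on the −x side, so V = (-34.8, 0.00). Since A1 is tangent to WV there, RV ⟂ WV, so R = V + (0, 5.8) = (-34.8, 5.80). On A1, V sits at bearing -90° from R; a 110° counterclockwise sweep puts Q at bearing 20°, so Q = R + 5.8·(cos 20°, sin 20°) = (-29.3, 7.78). A1 meets QG tangentially, so RQ is at right angles to QG, so QG runs along (−sin 20°, cos 20°); with |QG| = 30.2, G = (-39.7, 36.2). Then |WG| = |G − W| = 53.7.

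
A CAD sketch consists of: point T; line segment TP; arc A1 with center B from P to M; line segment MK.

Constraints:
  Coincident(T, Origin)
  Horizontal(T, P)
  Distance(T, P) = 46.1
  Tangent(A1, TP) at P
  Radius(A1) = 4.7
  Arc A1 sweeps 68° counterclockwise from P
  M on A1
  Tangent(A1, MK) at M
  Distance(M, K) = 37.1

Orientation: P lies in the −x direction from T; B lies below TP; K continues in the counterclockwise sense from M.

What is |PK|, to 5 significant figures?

41.562

On A1, P sits at bearing 90° from B; a 68° counterclockwise sweep puts M at bearing 158°, so M = B + 4.7·(cos 158°, sin 158°) = (-50.458, -2.9393). The tangent condition forces BM to be normal to MK, so MK runs along (−sin 158°, cos 158°); with |MK| = 37.1, K = (-64.356, -37.338). Then |PK| = |K − P| = 41.562.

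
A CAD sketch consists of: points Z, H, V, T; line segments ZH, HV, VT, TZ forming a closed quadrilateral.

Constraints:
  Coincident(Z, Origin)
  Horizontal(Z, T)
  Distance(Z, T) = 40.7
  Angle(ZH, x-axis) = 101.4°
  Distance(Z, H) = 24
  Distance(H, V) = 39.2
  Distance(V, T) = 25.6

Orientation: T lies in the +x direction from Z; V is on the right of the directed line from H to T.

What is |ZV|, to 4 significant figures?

19.17

Checks: |HV| = 39.20 ✓; |VT| = 25.60 ✓.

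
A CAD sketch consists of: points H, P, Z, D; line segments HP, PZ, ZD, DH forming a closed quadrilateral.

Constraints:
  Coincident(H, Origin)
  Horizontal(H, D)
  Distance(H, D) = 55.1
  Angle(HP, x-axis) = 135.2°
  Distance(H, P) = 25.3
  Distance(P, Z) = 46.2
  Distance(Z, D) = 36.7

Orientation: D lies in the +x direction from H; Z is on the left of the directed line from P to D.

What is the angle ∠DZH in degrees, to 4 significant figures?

96.73°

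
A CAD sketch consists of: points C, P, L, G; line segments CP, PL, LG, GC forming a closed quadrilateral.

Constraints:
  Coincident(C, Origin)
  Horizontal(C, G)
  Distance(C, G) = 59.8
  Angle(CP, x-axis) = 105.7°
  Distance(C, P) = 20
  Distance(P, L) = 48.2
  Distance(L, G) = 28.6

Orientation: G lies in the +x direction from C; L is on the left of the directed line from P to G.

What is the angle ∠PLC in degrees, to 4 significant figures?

23.90°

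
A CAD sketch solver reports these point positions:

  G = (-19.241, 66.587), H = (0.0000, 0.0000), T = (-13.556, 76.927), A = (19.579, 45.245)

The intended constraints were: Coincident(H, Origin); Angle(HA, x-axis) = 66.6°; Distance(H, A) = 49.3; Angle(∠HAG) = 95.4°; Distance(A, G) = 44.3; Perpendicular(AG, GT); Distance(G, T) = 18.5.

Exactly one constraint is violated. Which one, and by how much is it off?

Distance(G, T) = 18.5 — off by 6.70.

H = (0.00, 0.00) ✓; HA at 66.60° ✓; |HA| = 49.30 ✓; ∠HAG = 95.40° ✓; |AG| = 44.30 ✓; ∠(AG, GT) = 90.00° ✓; |GT| = 11.80 ✗.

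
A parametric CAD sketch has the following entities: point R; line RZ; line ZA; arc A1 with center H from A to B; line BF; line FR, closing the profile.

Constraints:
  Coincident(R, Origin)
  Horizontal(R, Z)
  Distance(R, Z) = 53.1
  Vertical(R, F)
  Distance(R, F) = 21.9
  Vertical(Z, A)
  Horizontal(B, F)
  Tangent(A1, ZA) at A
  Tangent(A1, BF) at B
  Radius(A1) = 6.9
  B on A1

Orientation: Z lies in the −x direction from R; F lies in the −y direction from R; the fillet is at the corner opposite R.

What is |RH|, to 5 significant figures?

48.574

R is at the origin; R and Z share the same y with |RZ| = 53.1 and Z on the −x side, so Z = (-53.100, 0.0000). RF is vertical with |RF| = 21.9 and F on the −y side, so F = (0.0000, -21.900). The virtual corner opposite R is at (-53.100, -21.900). Tangency of A1 to ZA means the radius HA is perpendicular to ZA and since A1 is tangent to BF there, HB ⟂ BF, with radius 6.9, so the center H sits 6.9 in from both sides at H = (-46.200, -15.000). Then |RH| = |H − R| = 48.574.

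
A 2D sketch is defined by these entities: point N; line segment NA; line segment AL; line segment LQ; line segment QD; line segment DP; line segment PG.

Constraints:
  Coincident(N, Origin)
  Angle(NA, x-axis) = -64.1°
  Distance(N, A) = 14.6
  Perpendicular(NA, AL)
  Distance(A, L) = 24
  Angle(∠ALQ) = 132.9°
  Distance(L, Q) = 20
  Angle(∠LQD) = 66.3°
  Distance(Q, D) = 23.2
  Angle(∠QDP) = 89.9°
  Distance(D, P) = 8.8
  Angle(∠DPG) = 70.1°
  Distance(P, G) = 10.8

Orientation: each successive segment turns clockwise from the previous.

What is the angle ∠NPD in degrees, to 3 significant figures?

106°

∠LQD = 66.3° gives QD at 45.1° from the x-axis; with |QD| = 23.2, D = (-17.5, 0.0492). ∠QDP = 89.9° gives DP at -45.0° from the x-axis; with |DP| = 8.8, P = (-11.3, -6.17). Then cos ∠NPD = PN·PD / (|PN||PD|), giving 106°.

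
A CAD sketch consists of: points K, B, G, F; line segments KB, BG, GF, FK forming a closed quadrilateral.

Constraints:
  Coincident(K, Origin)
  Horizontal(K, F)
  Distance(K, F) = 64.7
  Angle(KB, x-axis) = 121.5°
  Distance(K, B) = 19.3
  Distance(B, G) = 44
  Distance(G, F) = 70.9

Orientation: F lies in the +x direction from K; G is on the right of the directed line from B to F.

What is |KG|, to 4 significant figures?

26.62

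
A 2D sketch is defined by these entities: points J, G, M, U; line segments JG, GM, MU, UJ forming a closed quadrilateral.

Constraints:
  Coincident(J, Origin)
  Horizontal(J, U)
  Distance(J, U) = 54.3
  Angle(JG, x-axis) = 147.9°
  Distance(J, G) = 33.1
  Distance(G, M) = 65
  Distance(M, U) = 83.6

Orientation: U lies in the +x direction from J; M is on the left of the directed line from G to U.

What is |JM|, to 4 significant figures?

71.26

J is at the origin; J and U share the same y with |JU| = 54.3 and U in +x, so U = (54.3, 0). JG runs at 147.9° with |JG| = 33.1, so G = (-28.04, 17.59). M is determined by |GM| = 65.0 and |MU| = 83.6 together: it lies at the intersection of circle(G, 65.0) and circle(U, 83.6). With |GU| = 84.20, the foot of the radical line on GU is 25.69 from G and the perpendicular offset is √(65.0² − 25.69²) = 59.71. Taking the left-of-GU solution: M = (9.552, 70.62).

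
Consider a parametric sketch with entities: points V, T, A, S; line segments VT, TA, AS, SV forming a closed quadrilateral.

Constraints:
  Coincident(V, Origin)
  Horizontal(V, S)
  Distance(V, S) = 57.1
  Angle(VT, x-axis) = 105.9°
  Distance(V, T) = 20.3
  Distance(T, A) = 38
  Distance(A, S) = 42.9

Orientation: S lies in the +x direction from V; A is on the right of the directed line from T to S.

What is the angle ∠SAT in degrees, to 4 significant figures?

108.3°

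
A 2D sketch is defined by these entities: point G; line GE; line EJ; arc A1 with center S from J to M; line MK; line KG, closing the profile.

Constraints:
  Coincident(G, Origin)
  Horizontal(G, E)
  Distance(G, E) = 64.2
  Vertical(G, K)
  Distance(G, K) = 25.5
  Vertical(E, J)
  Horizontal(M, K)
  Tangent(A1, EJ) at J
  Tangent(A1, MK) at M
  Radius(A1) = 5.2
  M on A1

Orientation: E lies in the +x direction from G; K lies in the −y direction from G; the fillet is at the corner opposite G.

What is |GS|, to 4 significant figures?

62.39

G is at the origin; GE is horizontal with |GE| = 64.2 and E on the +x side, so E = (64.20, 0.000). G and K share the same x with |GK| = 25.5 and K on the −y side, so K = (0.000, -25.50). The virtual corner opposite G is at (64.20, -25.50). Since A1 is tangent to EJ there, SJ ⟂ EJ and the tangent condition forces SM to be normal to MK, with radius 5.2, so the center S sits 5.2 in from both sides at S = (59.00, -20.30). Then |GS| = |S − G| = 62.39.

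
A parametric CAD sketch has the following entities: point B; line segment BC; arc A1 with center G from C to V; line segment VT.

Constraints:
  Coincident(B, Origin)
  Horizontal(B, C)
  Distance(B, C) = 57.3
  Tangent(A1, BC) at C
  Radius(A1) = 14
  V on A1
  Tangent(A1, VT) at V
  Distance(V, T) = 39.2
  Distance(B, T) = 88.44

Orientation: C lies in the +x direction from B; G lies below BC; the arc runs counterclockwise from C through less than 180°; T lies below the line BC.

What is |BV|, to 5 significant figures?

51.507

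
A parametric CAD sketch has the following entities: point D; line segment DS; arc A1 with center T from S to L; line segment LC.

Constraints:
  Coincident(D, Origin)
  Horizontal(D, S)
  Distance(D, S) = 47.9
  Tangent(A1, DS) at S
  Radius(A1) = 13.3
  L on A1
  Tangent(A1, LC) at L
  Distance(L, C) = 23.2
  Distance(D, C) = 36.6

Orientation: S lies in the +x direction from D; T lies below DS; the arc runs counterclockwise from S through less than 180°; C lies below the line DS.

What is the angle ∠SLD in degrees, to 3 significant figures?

139°

D is at the origin; D and S share the same y with |DS| = 47.9 and S on the +x side, so S = (47.9, 0.00). Since A1 is tangent to DS there, TS ⟂ DS, so T = S + (0, -13.3) = (47.9, -13.3). Since TL ⟂ LC (tangency), |TC| = √(13.3² + 23.2²) = 26.7 regardless of where L sits on A1. So C lies on both circle(D, 36.6) and circle(T, 26.7); the below-DS intersection is C = (24.9, -26.9). L is the foot of the tangent from C: L = (36.3, -6.71).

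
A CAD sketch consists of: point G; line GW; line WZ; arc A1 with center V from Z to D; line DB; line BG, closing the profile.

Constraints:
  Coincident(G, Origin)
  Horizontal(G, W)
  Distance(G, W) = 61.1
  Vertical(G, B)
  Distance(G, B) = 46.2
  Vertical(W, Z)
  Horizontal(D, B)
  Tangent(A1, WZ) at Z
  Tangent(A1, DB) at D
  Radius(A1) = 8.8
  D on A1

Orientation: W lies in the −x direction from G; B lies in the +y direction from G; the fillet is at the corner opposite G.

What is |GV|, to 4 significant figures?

64.30

G is at the origin; G and W share the same y with |GW| = 61.1 and W on the −x side, so W = (-61.10, 0.000). G and B share the same x with |GB| = 46.2 and B on the +y side, so B = (0.000, 46.20). The virtual corner opposite G is at (-61.10, 46.20). Since A1 is tangent to WZ there, VZ ⟂ WZ and tangency of A1 to DB means the radius VD is perpendicular to DB, with radius 8.8, so the center V sits 8.8 in from both sides at V = (-52.30, 37.40). Then |GV| = |V − G| = 64.30.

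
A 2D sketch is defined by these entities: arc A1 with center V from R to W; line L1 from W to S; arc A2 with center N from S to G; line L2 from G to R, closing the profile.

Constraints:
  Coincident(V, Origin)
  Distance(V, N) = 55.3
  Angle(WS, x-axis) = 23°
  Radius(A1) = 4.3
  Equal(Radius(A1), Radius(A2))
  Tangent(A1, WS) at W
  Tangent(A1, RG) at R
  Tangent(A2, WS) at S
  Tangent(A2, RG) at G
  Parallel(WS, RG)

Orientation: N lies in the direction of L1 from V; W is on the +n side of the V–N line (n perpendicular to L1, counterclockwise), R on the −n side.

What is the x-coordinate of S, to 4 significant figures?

49.22

The slot axis is L1's direction at 23.0°, so u = (cos 23.0°, sin 23.0°) = (0.9205, 0.3907) and n = (−sin 23.0°, cos 23.0°) = (-0.3907, 0.9205). V is at the origin and N lies 55.3 along u from V, so N = 55.3·u = (50.90, 21.61). Tangency of A1 to both parallel lines with radius 4.3 puts W and R at V ± 4.3·n: W = (-1.680, 3.958), R = (1.680, -3.958). Equal radii place S and G the same way about N: S = N + 4.3·n = (49.22, 25.57), G = N − 4.3·n = (52.58, 17.65). So S.x = 49.22.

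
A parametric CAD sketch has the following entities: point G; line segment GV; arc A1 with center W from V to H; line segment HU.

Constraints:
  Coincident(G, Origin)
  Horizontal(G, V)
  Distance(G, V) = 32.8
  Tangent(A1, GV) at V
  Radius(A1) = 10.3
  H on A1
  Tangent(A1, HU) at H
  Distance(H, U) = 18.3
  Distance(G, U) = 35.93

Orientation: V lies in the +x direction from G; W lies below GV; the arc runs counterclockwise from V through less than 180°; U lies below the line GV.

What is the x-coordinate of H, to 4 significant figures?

22.50

Checks: G.y = 0.00, V.y = 0.00 ✓; |WH| = 10.30 ✓; ∠(WH, HU) = 90.00° ✓; |HU| = 18.30 ✓; |GU| = 35.93 ✓.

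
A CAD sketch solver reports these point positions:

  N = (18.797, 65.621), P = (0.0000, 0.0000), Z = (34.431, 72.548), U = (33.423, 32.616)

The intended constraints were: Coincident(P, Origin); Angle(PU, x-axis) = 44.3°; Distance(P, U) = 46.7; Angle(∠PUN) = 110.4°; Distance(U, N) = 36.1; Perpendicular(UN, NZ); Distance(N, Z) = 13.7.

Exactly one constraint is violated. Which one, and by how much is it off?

Distance(N, Z) = 13.7 — off by 3.40.

P = (0.00, 0.00) ✓; PU at 44.30° ✓; |PU| = 46.70 ✓; ∠PUN = 110.4° ✓; |UN| = 36.10 ✓; ∠(UN, NZ) = 90.00° ✓; |NZ| = 17.10 ✗.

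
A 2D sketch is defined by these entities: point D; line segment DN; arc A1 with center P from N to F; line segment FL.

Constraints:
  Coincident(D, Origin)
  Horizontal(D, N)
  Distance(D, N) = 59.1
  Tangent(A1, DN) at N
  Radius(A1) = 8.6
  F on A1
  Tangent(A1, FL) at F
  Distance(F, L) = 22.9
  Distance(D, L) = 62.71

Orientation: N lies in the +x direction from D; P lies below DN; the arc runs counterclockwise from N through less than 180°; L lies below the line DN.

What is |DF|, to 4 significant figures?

51.51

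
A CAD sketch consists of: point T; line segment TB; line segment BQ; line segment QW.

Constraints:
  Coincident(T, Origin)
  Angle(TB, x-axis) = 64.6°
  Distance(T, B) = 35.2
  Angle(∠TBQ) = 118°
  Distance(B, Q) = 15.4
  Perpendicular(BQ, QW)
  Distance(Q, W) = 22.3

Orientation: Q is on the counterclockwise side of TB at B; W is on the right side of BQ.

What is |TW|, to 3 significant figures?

62.2

T is at the origin; TB runs at 64.6° with length 35.2, so B = 35.2·(cos 64.6°, sin 64.6°) = (15.1, 31.8). ∠TBQ = 118.0°, so BQ runs at 64.6° + (180° − 118.0°) = 127° from the x-axis; with |BQ| = 15.4, Q = B + 15.4·(cos 127°, sin 127°) = (5.92, 44.2). BQ ⟂ QW; with |QW| = 22.3 on the right of BQ, W = Q + 22.3·(0.803, 0.596) = (23.8, 57.5). Then |TW| = |W − T| = 62.2.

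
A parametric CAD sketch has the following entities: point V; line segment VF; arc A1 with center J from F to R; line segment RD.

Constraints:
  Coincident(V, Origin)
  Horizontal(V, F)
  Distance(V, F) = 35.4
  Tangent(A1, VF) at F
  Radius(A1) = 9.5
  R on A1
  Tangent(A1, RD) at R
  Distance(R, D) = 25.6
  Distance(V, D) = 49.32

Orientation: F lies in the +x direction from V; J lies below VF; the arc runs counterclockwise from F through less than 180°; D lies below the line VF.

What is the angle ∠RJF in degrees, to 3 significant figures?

105°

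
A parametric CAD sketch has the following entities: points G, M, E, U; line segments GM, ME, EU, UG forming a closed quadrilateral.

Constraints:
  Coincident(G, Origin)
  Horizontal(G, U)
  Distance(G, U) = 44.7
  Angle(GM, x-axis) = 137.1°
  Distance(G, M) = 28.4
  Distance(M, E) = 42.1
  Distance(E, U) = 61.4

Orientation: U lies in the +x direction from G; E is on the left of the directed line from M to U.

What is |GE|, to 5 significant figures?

50.299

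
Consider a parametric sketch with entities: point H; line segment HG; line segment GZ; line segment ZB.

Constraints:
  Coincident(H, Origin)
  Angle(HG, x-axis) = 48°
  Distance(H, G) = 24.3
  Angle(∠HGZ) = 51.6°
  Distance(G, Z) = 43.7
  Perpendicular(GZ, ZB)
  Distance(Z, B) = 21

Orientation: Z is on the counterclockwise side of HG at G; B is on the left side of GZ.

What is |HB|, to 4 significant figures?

28.67

∠HGZ = 51.6°, so GZ runs at 48.0° + (180° − 51.6°) = 176.4° from the x-axis; with |GZ| = 43.7, Z = G + 43.7·(cos 176.4°, sin 176.4°) = (-27.35, 20.80). GZ ⟂ ZB; with |ZB| = 21.0 on the left of GZ, B = Z + 21.0·(-0.06279, -0.9980) = (-28.67, -0.1562). Then |HB| = |B − H| = 28.67.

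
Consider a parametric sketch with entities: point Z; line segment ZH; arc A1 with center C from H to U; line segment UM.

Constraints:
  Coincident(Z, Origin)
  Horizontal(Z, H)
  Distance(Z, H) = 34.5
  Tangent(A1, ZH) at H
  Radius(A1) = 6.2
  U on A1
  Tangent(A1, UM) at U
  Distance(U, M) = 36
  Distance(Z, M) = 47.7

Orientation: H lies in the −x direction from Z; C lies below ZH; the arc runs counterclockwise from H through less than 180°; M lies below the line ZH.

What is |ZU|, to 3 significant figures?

41.0

Checks: |CU| = 6.200 ✓; ∠(CU, UM) = 90.00° ✓; |UM| = 36.00 ✓; |ZM| = 47.70 ✓.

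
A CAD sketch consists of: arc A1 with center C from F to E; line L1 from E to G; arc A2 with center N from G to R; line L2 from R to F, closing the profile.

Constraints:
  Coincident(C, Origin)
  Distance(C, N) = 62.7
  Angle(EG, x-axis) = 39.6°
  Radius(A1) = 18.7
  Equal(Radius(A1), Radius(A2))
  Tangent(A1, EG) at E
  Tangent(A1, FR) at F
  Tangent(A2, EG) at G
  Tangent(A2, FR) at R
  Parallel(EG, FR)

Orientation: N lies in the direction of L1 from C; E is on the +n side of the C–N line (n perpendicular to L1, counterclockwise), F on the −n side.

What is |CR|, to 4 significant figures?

65.43

The slot axis is L1's direction at 39.6°, so u = (cos 39.6°, sin 39.6°) = (0.7705, 0.6374) and n = (−sin 39.6°, cos 39.6°) = (-0.6374, 0.7705). C is at the origin and N lies 62.7 along u from C, so N = 62.7·u = (48.31, 39.97). Tangency of A1 to both parallel lines with radius 18.7 puts E and F at C ± 18.7·n: E = (-11.92, 14.41), F = (11.92, -14.41). Equal radii place G and R the same way about N: G = N + 18.7·n = (36.39, 54.38), R = N − 18.7·n = (60.23, 25.56). Then |CR| = |R − C| = 65.43.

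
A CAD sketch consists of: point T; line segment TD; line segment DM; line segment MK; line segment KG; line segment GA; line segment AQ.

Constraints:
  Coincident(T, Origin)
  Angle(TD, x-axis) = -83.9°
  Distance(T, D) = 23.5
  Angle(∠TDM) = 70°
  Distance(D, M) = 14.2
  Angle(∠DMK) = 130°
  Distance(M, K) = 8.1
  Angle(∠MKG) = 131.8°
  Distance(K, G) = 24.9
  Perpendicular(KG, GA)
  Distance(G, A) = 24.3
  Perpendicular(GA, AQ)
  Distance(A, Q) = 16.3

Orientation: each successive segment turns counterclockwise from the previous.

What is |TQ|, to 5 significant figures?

17.629

The perpendicularity gives GA at right angles to KG, so GA runs at -145.70°; with |GA| = 24.3, A = (-16.911, -2.3808). The perpendicularity gives AQ at right angles to GA, so AQ runs at -55.700°; with |AQ| = 16.3, Q = (-7.7255, -15.846). Then |TQ| = |Q − T| = 17.629.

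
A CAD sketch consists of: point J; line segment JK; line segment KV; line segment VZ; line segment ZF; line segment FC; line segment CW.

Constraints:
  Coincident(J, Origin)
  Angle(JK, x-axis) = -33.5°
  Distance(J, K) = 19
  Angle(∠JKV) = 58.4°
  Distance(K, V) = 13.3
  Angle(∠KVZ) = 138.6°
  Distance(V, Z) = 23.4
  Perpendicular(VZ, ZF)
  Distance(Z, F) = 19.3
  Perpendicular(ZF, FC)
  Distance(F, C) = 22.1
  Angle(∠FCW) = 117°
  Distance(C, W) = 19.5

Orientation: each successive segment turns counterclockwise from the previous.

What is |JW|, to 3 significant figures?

20.1

J is at the origin; JK runs at -33.5° with length 19.0, so K = (15.8, -10.5). ∠JKV = 58.4° gives KV at 88.1° from the x-axis; with |KV| = 13.3, V = (16.3, 2.81). ∠KVZ = 138.6° gives VZ at 130° from the x-axis; with |VZ| = 23.4, Z = (1.40, 20.9). VZ ⟂ ZF, so ZF runs at -140°; with |ZF| = 19.3, F = (-13.5, 8.59). ZF ⟂ FC, so FC runs at -50.5°; with |FC| = 22.1, C = (0.566, -8.47). ∠FCW = 117.0° gives CW at 12.5° from the x-axis; with |CW| = 19.5, W = (19.6, -4.25). Then |JW| = |W − J| = 20.1.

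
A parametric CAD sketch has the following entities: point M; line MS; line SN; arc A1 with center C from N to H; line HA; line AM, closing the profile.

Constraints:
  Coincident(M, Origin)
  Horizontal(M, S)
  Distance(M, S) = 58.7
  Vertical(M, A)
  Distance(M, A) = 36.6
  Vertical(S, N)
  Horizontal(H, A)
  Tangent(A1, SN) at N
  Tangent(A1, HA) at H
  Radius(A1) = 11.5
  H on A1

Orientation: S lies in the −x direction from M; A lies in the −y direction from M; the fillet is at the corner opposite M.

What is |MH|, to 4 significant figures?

59.73

M is at the origin; M and S share the same y with |MS| = 58.7 and S on the −x side, so S = (-58.70, 0.000). MA is vertical with |MA| = 36.6 and A on the −y side, so A = (0.000, -36.60). The virtual corner opposite M is at (-58.70, -36.60). Tangency of A1 to SN means the radius CN is perpendicular to SN and A1 meets HA tangentially, so CH is at right angles to HA, with radius 11.5, so the center C sits 11.5 in from both sides at C = (-47.20, -25.10). That places the tangent points at N = (-58.70, -25.10) on SN and H = (-47.20, -36.60) on HA. Then |MH| = |H − M| = 59.73.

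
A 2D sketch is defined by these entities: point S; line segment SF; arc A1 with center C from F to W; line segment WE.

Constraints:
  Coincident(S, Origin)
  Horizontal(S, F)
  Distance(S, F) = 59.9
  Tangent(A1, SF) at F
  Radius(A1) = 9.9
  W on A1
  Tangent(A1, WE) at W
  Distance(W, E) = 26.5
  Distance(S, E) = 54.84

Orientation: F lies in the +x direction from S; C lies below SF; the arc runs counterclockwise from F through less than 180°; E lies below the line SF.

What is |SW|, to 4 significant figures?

50.86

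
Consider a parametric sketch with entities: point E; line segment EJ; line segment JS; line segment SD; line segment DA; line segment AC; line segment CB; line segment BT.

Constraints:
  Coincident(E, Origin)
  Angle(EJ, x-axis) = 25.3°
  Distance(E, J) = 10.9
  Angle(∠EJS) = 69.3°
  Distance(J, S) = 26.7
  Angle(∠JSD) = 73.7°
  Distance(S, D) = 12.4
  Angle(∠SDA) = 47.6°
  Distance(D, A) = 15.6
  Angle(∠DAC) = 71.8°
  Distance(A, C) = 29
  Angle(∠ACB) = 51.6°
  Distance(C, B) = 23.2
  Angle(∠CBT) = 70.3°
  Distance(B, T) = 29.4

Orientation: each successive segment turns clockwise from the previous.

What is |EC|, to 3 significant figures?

43.5

∠SDA = 47.6° gives DA at 35.9° from the x-axis; with |DA| = 15.6, A = (12.5, -10.3). ∠DAC = 71.8° gives AC at -72.3° from the x-axis; with |AC| = 29.0, C = (21.3, -37.9). Then |EC| = |C − E| = 43.5.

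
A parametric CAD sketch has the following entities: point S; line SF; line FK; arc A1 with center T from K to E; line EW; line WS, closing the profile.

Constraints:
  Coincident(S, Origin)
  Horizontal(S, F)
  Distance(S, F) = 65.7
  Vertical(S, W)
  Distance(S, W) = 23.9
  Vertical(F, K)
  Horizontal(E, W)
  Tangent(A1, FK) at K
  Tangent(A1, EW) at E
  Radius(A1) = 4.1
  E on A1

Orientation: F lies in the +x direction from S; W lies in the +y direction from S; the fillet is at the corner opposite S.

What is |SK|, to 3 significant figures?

68.6

S is at the origin; SF is horizontal with |SF| = 65.7 and F on the +x side, so F = (65.7, 0.00). S and W share the same x with |SW| = 23.9 and W on the +y side, so W = (0.00, 23.9). The virtual corner opposite S is at (65.7, 23.9). A1 meets FK tangentially, so TK is at right angles to FK and since A1 is tangent to EW there, TE ⟂ EW, with radius 4.1, so the center T sits 4.1 in from both sides at T = (61.6, 19.8). That places the tangent points at K = (65.7, 19.8) on FK and E = (61.6, 23.9) on EW. Then |SK| = |K − S| = 68.6.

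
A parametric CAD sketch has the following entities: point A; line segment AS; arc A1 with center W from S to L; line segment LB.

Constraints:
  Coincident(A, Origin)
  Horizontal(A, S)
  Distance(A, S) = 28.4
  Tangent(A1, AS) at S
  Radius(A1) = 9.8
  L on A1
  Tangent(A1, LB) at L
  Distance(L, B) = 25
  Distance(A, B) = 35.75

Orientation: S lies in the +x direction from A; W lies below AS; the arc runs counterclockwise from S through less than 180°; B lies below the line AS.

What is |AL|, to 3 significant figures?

20.4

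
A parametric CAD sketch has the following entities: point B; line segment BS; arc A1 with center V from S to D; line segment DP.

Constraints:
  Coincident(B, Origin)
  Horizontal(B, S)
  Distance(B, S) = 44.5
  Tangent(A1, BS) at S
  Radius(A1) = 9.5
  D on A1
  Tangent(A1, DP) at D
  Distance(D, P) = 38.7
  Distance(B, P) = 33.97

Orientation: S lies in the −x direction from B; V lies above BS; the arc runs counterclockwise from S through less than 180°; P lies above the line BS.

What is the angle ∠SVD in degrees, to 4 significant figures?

48.06°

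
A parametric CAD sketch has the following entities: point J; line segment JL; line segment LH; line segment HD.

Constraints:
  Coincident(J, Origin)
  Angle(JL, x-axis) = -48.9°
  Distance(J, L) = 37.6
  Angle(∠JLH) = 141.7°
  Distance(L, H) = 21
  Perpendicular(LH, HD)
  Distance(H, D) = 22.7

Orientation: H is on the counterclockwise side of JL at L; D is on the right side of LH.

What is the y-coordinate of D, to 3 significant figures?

-54.5

∠JLH = 141.7°, so LH runs at -48.9° + (180° − 141.7°) = -10.6° from the x-axis; with |LH| = 21.0, H = L + 21.0·(cos -10.6°, sin -10.6°) = (45.4, -32.2). LH ⟂ HD; with |HD| = 22.7 on the right of LH, D = H + 22.7·(-0.184, -0.983) = (41.2, -54.5). So D.y = -54.5.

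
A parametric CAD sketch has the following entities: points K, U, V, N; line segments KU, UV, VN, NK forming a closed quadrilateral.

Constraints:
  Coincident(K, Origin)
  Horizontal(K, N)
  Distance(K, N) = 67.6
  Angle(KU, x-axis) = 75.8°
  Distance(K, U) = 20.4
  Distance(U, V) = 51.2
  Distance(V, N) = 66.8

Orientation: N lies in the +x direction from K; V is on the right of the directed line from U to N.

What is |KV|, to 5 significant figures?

32.454

Checks: |UV| = 51.20 ✓; |VN| = 66.80 ✓.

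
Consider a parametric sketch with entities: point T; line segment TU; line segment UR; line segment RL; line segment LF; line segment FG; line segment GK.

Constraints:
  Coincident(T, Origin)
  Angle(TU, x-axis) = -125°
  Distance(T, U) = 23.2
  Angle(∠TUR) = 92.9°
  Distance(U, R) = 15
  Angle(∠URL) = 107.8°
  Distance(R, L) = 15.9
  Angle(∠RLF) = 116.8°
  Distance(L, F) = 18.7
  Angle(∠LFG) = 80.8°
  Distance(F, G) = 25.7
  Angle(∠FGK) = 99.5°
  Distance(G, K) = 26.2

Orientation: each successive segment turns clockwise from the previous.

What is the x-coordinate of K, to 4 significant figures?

-27.90

∠LFG = 80.8° gives FG at -86.70° from the x-axis; with |FG| = 25.7, G = (-2.350, -17.24). ∠FGK = 99.5° gives GK at -167.2° from the x-axis; with |GK| = 26.2, K = (-27.90, -23.04). So K.x = -27.90.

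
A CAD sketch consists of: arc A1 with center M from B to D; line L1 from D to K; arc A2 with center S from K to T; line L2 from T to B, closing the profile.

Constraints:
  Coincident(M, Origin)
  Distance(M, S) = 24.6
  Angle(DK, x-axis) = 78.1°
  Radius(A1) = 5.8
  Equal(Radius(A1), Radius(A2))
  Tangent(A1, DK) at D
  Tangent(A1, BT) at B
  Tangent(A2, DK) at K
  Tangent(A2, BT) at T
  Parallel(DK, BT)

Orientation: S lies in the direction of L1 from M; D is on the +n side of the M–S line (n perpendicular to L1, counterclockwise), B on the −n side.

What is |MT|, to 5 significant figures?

25.274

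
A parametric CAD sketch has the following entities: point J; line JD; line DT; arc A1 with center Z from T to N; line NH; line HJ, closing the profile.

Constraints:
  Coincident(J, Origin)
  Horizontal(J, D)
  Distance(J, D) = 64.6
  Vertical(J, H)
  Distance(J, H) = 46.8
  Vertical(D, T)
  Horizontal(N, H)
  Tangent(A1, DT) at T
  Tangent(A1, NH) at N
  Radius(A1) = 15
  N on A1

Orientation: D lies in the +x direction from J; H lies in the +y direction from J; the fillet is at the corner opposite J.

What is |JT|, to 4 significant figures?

72.00

The virtual corner opposite J is at (64.60, 46.80). Tangency of A1 to DT means the radius ZT is perpendicular to DT and tangency of A1 to NH means the radius ZN is perpendicular to NH, with radius 15.0, so the center Z sits 15.0 in from both sides at Z = (49.60, 31.80). That places the tangent points at T = (64.60, 31.80) on DT and N = (49.60, 46.80) on NH. Then |JT| = |T − J| = 72.00.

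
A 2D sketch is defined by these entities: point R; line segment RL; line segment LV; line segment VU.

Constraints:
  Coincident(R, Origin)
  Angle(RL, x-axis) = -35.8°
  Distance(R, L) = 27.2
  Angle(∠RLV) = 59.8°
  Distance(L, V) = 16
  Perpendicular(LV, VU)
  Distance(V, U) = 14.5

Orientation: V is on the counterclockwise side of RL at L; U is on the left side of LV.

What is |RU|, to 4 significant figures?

9.302

R is at the origin; RL runs at -35.8° with length 27.2, so L = 27.2·(cos -35.8°, sin -35.8°) = (22.06, -15.91). ∠RLV = 59.8°, so LV runs at -35.8° + (180° − 59.8°) = 84.40° from the x-axis; with |LV| = 16.0, V = L + 16.0·(cos 84.40°, sin 84.40°) = (23.62, 0.01279). The perpendicularity gives VU at right angles to LV; with |VU| = 14.5 on the left of LV, U = V + 14.5·(-0.9952, 0.09758) = (9.191, 1.428). Then |RU| = |U − R| = 9.302.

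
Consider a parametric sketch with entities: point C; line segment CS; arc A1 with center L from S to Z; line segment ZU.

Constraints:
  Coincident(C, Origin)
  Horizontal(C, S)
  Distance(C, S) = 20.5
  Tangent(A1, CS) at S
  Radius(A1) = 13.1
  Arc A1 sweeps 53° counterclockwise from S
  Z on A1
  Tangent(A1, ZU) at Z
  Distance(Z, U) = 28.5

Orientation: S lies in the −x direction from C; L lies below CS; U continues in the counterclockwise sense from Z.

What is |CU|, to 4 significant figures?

55.66

C is at the origin; CS is horizontal with |CS| = 20.5 and S on the −x side, so S = (-20.50, 0.000). The tangent condition forces LS to be normal to CS, so L = S + (0, -13.1) = (-20.50, -13.10). On A1, S sits at bearing 90° from L; a 53° counterclockwise sweep puts Z at bearing 143°, so Z = L + 13.1·(cos 143°, sin 143°) = (-30.96, -5.216). A1 meets ZU tangentially, so LZ is at right angles to ZU, so ZU runs along (−sin 143°, cos 143°); with |ZU| = 28.5, U = (-48.11, -27.98). Then |CU| = |U − C| = 55.66.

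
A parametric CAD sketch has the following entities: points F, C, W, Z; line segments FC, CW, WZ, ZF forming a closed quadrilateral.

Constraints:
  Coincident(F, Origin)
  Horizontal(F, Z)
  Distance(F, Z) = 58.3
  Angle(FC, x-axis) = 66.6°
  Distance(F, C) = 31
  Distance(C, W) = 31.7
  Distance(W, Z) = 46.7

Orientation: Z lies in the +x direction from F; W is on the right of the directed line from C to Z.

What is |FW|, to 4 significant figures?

12.15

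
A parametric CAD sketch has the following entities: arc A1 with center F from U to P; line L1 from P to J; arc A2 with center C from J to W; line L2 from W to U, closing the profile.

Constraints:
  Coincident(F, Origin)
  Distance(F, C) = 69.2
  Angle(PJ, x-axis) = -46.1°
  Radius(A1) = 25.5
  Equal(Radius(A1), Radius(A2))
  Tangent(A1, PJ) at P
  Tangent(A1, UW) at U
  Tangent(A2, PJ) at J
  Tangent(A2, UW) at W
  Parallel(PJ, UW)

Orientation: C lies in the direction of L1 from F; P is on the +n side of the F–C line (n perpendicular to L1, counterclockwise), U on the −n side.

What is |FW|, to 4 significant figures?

73.75

The slot axis is L1's direction at -46.1°, so u = (cos -46.1°, sin -46.1°) = (0.6934, -0.7206) and n = (−sin -46.1°, cos -46.1°) = (0.7206, 0.6934). F is at the origin and C lies 69.2 along u from F, so C = 69.2·u = (47.98, -49.86). Tangency of A1 to both parallel lines with radius 25.5 puts P and U at F ± 25.5·n: P = (18.37, 17.68), U = (-18.37, -17.68). Equal radii place J and W the same way about C: J = C + 25.5·n = (66.36, -32.18), W = C − 25.5·n = (29.61, -67.54). Then |FW| = |W − F| = 73.75.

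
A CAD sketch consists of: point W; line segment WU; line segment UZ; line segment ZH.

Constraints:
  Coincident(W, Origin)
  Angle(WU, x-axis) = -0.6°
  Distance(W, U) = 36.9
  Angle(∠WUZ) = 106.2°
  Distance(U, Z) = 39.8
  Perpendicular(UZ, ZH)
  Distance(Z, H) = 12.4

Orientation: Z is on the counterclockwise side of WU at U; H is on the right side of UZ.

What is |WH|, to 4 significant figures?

69.27

W is at the origin; WU runs at -0.6° with length 36.9, so U = 36.9·(cos -0.6°, sin -0.6°) = (36.90, -0.3864). ∠WUZ = 106.2°, so UZ runs at -0.6° + (180° − 106.2°) = 73.20° from the x-axis; with |UZ| = 39.8, Z = U + 39.8·(cos 73.20°, sin 73.20°) = (48.40, 37.71). UZ ⟂ ZH; with |ZH| = 12.4 on the right of UZ, H = Z + 12.4·(0.9573, -0.2890) = (60.27, 34.13). Then |WH| = |H − W| = 69.27.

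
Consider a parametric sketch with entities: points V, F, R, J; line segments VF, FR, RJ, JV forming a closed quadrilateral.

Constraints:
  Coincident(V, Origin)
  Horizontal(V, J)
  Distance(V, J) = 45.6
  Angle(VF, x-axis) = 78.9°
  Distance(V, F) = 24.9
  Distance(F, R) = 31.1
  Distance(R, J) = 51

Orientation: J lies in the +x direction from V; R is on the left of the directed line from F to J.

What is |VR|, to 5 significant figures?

53.848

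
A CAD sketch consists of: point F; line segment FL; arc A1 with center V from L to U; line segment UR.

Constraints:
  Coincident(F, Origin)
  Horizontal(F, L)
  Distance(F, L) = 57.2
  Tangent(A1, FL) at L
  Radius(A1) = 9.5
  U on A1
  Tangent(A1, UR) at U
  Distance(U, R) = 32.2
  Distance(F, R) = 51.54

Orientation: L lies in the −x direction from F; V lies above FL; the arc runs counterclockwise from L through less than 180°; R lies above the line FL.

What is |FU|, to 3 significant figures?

48.7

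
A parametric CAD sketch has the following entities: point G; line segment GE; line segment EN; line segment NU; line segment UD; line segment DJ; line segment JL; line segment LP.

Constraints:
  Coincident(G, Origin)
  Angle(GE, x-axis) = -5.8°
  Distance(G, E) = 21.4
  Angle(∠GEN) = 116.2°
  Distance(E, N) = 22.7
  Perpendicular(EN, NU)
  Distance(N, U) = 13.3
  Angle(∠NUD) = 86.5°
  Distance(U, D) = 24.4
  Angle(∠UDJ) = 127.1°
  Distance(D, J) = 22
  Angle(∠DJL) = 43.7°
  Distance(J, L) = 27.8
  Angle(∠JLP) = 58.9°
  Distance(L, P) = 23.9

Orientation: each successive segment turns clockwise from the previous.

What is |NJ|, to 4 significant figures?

37.11

∠NUD = 86.5° gives UD at 106.9° from the x-axis; with |UD| = 24.4, D = (9.644, -4.729). ∠UDJ = 127.1° gives DJ at 54.00° from the x-axis; with |DJ| = 22.0, J = (22.58, 13.07). Then |NJ| = |J − N| = 37.11.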